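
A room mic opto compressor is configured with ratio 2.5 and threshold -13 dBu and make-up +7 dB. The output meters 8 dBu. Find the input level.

22 dBu

Remove make-up: 8 − 7 = 1 dBu.
The compressed level sits 1 − (-13) = 14 dB over threshold.
Before 2.5:1 compression the overshoot was 14 × 2.5 = 35 dB, so input = -13 + 35 = 22 dBu.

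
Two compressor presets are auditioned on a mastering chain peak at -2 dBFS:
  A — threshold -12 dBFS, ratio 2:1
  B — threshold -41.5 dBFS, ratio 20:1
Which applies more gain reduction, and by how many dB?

B, by 32.525 dB

A: overshoot 10 dB → output overshoot 5 dB → GR 5 dB.
B: overshoot 39.5 dB → output overshoot 1.975 dB → GR 37.525 dB.
B applies 32.525 dB more gain reduction.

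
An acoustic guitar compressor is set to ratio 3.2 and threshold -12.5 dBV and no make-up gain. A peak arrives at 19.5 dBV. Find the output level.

The input is 32 dB above the -12.5 dBV threshold.
The 32 dB excess becomes 10 dB after 3.2:1 reduction.
Output = -12.5 + 10 = -2.5 dBV.

-2.5 dBV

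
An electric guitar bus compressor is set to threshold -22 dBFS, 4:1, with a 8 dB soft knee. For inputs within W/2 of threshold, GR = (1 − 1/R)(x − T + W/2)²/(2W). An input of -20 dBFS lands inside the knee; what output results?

x − T + W/2 = -20 − (-22) + 4 = 6.
GR = (1 − 1/4) × 6² / 16 = 0.75 × 36 / 16 = 1.6875 dB.
Output = -20 − 1.6875 = -21.6875 dBFS.

-21.6875 dBFS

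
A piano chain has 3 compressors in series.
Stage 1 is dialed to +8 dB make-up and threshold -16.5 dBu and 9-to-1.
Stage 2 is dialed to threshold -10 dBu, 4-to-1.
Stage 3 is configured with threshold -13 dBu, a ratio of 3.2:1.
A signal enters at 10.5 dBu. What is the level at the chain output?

-11.710938 dBu

Stage 1: overshoot 27 dB → 27/9 = 3 dB → -13.5 dBu; +8 dB make-up → -5.5 dBu.
Stage 2: 4.5 dB above -10 dBu, reduced 4:1 to 1.125 dB above → -8.875 dBu.
Stage 3: 4.125 dB above -13 dBu, reduced 3.2:1 to 1.289062 dB above → -11.710938 dBu.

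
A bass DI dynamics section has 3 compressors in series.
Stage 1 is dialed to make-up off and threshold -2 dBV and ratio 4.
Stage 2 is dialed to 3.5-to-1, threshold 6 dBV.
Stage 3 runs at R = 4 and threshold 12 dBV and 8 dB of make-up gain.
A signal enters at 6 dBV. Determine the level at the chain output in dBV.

Stage 1: 6 dBV is 8 dB over -2 dBV; at 4:1 that becomes 2 dB over, giving 0 dBV.
Stage 2: 0 dBV ≤ 6 dBV, so stage 2 doesn't engage; output 0 dBV.
Stage 3: 0 dBV ≤ 12 dBV, so stage 3 doesn't engage; make-up brings it to 8 dBV.

8 dBV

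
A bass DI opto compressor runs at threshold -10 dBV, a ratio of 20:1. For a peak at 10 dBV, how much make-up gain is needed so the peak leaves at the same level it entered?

19 dB

Overshoot 20 dB → 20/20 = 1 dB after compression, so the compressed level is -10 + 1 = -9 dBV.
Make-up = target − compressed = 10 − (-9) = 19 dB.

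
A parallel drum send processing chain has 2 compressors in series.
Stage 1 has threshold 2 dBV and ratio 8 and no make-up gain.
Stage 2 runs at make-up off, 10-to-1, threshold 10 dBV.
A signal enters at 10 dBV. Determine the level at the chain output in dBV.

Stage 1: 10 dBV is 8 dB over 2 dBV; at 8:1 that becomes 1 dB over, giving 3 dBV.
Stage 2: below threshold (3 ≤ 10); passes unchanged; output 3 dBV.

3 dBV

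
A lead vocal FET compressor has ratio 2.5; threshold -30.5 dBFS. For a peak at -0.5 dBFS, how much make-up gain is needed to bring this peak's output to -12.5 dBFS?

6 dB

Overshoot 30 dB → 30/2.5 = 12 dB after compression, so the compressed level is -30.5 + 12 = -18.5 dBFS.
Make-up = target − compressed = -12.5 − (-18.5) = 6 dB.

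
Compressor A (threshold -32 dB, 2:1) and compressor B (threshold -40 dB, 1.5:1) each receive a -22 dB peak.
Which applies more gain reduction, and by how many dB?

A: 10 dB over, compressed to 5 dB over, so 5 dB of GR.
B: 18 dB over, compressed to 12 dB over, so 6 dB of GR.
B applies 1 dB more gain reduction.

B, by 1 dB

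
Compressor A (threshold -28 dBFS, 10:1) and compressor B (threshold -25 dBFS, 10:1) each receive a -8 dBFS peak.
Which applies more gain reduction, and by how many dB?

A, by 2.7 dB

A: 20 dB over, compressed to 2 dB over, so 18 dB of GR.
B: 17 dB over, compressed to 1.7 dB over, so 15.3 dB of GR.
Difference: 2.7 dB in favour of A.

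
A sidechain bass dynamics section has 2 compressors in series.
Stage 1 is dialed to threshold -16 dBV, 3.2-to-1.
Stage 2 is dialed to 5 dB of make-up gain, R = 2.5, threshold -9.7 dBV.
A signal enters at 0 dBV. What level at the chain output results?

-6 dBV

Stage 1: overshoot 16 dB → 16/3.2 = 5 dB → -11 dBV.
Stage 2: -11 dBV ≤ -9.7 dBV, so stage 2 doesn't engage; make-up brings it to -6 dBV.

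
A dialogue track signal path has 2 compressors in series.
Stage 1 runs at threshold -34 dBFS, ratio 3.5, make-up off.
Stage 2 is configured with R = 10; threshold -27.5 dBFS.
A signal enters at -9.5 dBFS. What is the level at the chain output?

Stage 1: 24.5 dB above -34 dBFS, reduced 3.5:1 to 7 dB above → -27 dBFS.
Stage 2: overshoot 0.5 dB → 0.5/10 = 0.05 dB → -27.45 dBFS.

-27.45 dBFS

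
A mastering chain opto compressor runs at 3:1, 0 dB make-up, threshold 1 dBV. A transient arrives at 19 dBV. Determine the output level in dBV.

19 dBV sits 18 dB over threshold.
3:1 compression reduces that to 18/3 = 6 dB over.
That puts the output at 7 dBV.

7 dBV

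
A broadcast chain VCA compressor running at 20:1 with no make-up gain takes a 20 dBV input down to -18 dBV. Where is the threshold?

-20 dBV

Gain reduction = 20 − (-18) = 38 dB; output overshoot = GR / (R − 1) = 38 / 19 = 2 dB.
Threshold = output − output overshoot = -18 − 2 = -20 dBV.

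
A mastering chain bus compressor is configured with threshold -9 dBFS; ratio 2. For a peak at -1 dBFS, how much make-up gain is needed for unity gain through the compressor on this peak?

4 dB

Without make-up, output = threshold + overshoot/2 = -9 + 4 = -5 dBFS.
Gap to target: 4 dB.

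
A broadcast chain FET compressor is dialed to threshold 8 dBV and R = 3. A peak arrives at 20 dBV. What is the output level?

12 dBV

Overshoot: 20 − 8 = 12 dB.
The 12 dB excess becomes 4 dB after 3:1 reduction.
That puts the output at 12 dBV.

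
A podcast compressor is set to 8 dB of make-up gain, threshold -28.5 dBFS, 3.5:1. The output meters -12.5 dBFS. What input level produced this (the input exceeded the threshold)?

Remove make-up: -12.5 − 8 = -20.5 dBFS.
The compressed level sits -20.5 − (-28.5) = 8 dB over threshold.
Undo the ratio: input overshoot = 8 × 3.5 = 28 dB, giving input = -0.5 dBFS.

-0.5 dBFS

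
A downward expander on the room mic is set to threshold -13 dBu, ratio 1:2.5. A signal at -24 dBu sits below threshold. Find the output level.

Below threshold, a 1:2.5 expander applies gain = (2.5−1)×(T − x) of attenuation.
(2.5−1) × 11 = 16.5 dB, so output = -24 − 16.5 = -40.5 dBu.

-40.5 dBu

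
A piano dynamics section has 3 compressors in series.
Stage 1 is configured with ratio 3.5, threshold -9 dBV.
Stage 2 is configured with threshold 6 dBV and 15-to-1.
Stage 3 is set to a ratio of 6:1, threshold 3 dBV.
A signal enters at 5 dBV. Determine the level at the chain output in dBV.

Stage 1: overshoot 14 dB → 14/3.5 = 4 dB → -5 dBV.
Stage 2: below threshold (-5 ≤ 6); passes unchanged; output -5 dBV.
Stage 3: below threshold (-5 ≤ 3); passes unchanged; output -5 dBV.

-5 dBV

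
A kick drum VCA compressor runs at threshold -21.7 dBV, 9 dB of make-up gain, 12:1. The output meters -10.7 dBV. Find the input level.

2.3 dBV

Before make-up, the level was -10.7 − 9 = -19.7 dBV.
Post-compression overshoot = -19.7 − (-21.7) = 2 dB.
Before 12:1 compression the overshoot was 2 × 12 = 24 dB, so input = -21.7 + 24 = 2.3 dBV.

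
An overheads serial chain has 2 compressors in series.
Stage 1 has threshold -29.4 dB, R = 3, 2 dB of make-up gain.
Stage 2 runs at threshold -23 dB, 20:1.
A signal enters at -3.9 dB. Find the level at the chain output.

-22.795 dB

Stage 1: -3.9 dB is 25.5 dB over -29.4 dB; at 3:1 that becomes 8.5 dB over, giving -20.9 dB; +2 dB make-up → -18.9 dB.
Stage 2: -18.9 dB is 4.1 dB over -23 dB; at 20:1 that becomes 0.205 dB over, giving -22.795 dB.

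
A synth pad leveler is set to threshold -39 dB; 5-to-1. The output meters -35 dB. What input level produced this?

-19 dB

Post-compression overshoot = -35 − (-39) = 4 dB.
Input overshoot = R × output overshoot = 20 dB → input = -39 + 20 = -19 dB.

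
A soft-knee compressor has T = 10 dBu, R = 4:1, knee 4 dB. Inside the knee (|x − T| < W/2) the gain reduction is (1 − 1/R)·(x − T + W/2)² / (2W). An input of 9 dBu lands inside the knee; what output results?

x − T + W/2 = 9 − 10 + 2 = 1.
GR = (1 − 1/4) × 1² / 8 = 0.75 × 1 / 8 = 0.09375 dB.
Output = 9 − 0.09375 = 8.90625 dBu.

8.90625 dBu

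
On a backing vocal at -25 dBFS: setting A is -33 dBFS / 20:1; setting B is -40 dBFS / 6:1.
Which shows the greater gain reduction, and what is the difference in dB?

A: 8 dB over, compressed to 0.4 dB over, so 7.6 dB of GR.
B: 15 dB over, compressed to 2.5 dB over, so 12.5 dB of GR.
B reduces 4.9 dB more.

B, by 4.9 dB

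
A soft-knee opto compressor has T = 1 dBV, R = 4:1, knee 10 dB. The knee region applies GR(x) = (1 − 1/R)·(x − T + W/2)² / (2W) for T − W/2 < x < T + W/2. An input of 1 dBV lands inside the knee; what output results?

x − T + W/2 = 1 − 1 + 5 = 5.
GR = (1 − 1/4) × 5² / 20 = 0.75 × 25 / 20 = 0.9375 dB.
Output = 1 − 0.9375 = 0.0625 dBV.

0.0625 dBV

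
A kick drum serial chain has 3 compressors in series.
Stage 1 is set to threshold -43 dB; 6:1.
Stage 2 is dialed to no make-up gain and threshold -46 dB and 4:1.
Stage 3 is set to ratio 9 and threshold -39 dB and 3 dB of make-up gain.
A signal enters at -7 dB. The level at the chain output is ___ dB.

-40.75 dB

Stage 1: overshoot 36 dB → 36/6 = 6 dB → -37 dB.
Stage 2: -37 dB is 9 dB over -46 dB; at 4:1 that becomes 2.25 dB over, giving -43.75 dB.
Stage 3: -43.75 dB ≤ -39 dB, so stage 3 doesn't engage; make-up brings it to -40.75 dB.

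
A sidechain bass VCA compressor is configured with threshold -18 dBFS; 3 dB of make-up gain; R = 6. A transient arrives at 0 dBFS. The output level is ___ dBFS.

The input is 18 dB above the -18 dBFS threshold.
At 6:1 the overshoot is divided by 6, leaving 3 dB above threshold.
So the level is -18 + 3 = -15 dBFS; make-up adds 3 dB, giving -12 dBFS.

-12 dBFS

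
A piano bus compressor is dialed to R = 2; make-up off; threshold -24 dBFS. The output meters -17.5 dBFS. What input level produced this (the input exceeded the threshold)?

That's 6.5 dB above the -24 dBFS threshold.
Before 2:1 compression the overshoot was 6.5 × 2 = 13 dB, so input = -24 + 13 = -11 dBFS.

-11 dBFS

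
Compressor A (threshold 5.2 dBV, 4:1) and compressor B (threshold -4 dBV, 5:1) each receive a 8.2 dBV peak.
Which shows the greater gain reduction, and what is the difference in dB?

B, by 7.51 dB

A: 3 dB over, compressed to 0.75 dB over, so 2.25 dB of GR.
B: 12.2 dB over, compressed to 2.44 dB over, so 9.76 dB of GR.
Difference: 7.51 dB in favour of B.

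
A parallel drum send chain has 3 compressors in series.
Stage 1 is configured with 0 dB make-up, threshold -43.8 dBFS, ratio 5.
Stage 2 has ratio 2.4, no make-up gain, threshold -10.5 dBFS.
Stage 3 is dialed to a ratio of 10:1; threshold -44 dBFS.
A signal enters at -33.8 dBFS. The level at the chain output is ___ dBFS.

Stage 1: -33.8 dBFS is 10 dB over -43.8 dBFS; at 5:1 that becomes 2 dB over, giving -41.8 dBFS.
Stage 2: -41.8 dBFS ≤ -10.5 dBFS, so stage 2 doesn't engage; output -41.8 dBFS.
Stage 3: 2.2 dB above -44 dBFS, reduced 10:1 to 0.22 dB above → -43.78 dBFS.

-43.78 dBFS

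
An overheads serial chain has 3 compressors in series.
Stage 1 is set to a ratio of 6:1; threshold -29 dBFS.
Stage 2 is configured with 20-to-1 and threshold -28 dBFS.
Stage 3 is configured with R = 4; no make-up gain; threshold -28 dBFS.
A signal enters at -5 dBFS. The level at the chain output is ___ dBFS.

-27.9625 dBFS

Stage 1: -5 dBFS is 24 dB over -29 dBFS; at 6:1 that becomes 4 dB over, giving -25 dBFS.
Stage 2: overshoot 3 dB → 3/20 = 0.15 dB → -27.85 dBFS.
Stage 3: -27.85 dBFS is 0.15 dB over -28 dBFS; at 4:1 that becomes 0.0375 dB over, giving -27.9625 dBFS.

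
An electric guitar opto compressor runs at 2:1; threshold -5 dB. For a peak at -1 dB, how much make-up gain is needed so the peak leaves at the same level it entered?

2 dB

Overshoot 4 dB → 4/2 = 2 dB after compression, so the compressed level is -5 + 2 = -3 dB.
Make-up = target − compressed = -1 − (-3) = 2 dB.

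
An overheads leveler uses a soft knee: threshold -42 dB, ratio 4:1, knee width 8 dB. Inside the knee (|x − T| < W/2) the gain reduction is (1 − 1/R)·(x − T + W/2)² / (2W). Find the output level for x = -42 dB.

-42.75 dB

x − T + W/2 = -42 − (-42) + 4 = 4.
GR = (1 − 1/4) × 4² / 16 = 0.75 × 16 / 16 = 0.75 dB.
Output = -42 − 0.75 = -42.75 dB.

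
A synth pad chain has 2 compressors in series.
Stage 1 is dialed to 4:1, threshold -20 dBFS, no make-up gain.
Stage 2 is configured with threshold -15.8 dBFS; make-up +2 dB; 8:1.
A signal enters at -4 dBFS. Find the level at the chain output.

Stage 1: -4 dBFS is 16 dB over -20 dBFS; at 4:1 that becomes 4 dB over, giving -16 dBFS.
Stage 2: -16 dBFS ≤ -15.8 dBFS, so stage 2 doesn't engage; make-up brings it to -14 dBFS.

-14 dBFS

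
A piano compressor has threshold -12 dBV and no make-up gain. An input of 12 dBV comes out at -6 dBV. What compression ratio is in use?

4:1

Input overshoot = 12 − (-12) = 24 dB; output overshoot = -6 − (-12) = 6 dB.
Ratio = 24 / 6 = 4.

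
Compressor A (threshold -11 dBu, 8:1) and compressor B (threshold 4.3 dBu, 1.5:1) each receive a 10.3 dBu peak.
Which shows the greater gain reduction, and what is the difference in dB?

A: GR = 21.3 − 21.3/8 = 18.6375 dB.
B: GR = 6 − 6/1.5 = 2 dB.
Difference: 16.6375 dB in favour of A.

A, by 16.6375 dB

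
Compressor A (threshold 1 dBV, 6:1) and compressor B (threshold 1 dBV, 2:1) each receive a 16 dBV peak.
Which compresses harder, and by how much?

A, by 5 dB

A: 15 dB over, compressed to 2.5 dB over, so 12.5 dB of GR.
B: 15 dB over, compressed to 7.5 dB over, so 7.5 dB of GR.
Difference: 5 dB in favour of A.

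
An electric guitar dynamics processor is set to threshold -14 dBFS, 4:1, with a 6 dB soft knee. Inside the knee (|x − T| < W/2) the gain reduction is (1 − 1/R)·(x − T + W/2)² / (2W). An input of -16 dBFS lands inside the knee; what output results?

-16.0625 dBFS

x − T + W/2 = -16 − (-14) + 3 = 1.
GR = (1 − 1/4) × 1² / 12 = 0.75 × 1 / 12 = 0.0625 dB.
Output = -16 − 0.0625 = -16.0625 dBFS.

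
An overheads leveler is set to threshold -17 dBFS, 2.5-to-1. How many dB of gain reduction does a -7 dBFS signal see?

The signal is 10 dB above threshold.
At 2.5:1, output sits 10/2.5 = 4 dB above threshold.
GR = overshoot in − overshoot out = 10 − 4 = 6 dB.

6 dB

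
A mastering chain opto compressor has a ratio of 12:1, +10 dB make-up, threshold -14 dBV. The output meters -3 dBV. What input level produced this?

-2 dBV

Stripping the +10 dB make-up gives -13 dBV at the gain stage.
The compressed level sits -13 − (-14) = 1 dB over threshold.
Before 12:1 compression the overshoot was 1 × 12 = 12 dB, so input = -14 + 12 = -2 dBV.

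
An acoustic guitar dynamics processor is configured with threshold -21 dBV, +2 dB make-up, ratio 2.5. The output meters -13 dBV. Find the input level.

-6 dBV

Stripping the +2 dB make-up gives -15 dBV at the gain stage.
That's 6 dB above the -21 dBV threshold.
Undo the ratio: input overshoot = 6 × 2.5 = 15 dB, giving input = -6 dBV.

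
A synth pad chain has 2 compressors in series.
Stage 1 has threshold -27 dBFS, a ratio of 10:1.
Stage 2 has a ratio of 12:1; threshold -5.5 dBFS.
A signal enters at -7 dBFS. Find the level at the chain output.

-25 dBFS

Stage 1: 20 dB above -27 dBFS, reduced 10:1 to 2 dB above → -25 dBFS.
Stage 2: below threshold (-25 ≤ -5.5); passes unchanged; output -25 dBFS.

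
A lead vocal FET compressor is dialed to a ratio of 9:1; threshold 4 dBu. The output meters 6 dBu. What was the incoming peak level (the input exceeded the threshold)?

That's 2 dB above the 4 dBu threshold.
Undo the ratio: input overshoot = 2 × 9 = 18 dB, giving input = 22 dBu.

22 dBu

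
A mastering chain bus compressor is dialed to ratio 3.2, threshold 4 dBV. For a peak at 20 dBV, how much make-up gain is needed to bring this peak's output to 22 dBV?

Overshoot 16 dB → 16/3.2 = 5 dB after compression, so the compressed level is 4 + 5 = 9 dBV.
Make-up = target − compressed = 22 − 9 = 13 dB.

13 dB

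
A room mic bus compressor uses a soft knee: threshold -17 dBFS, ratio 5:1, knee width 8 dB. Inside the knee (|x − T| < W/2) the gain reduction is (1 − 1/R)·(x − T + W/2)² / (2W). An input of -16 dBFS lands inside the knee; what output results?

x − T + W/2 = -16 − (-17) + 4 = 5.
GR = (1 − 1/5) × 5² / 16 = 0.8 × 25 / 16 = 1.25 dB.
Output = -16 − 1.25 = -17.25 dBFS.

-17.25 dBFS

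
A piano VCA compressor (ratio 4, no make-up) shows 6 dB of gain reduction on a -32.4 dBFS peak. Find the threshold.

Input is 8 dB above T (since output overshoot × R = input overshoot: (-38.4 − T)·4 = -32.4 − T gives T = -40.4 dBFS).
Check: -40.4 + (-32.4 − (-40.4))/4 = -40.4 + 2 = -38.4 dBFS. ✓

-40.4 dBFS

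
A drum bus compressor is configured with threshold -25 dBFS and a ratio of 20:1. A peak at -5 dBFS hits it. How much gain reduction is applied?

-5 dBFS exceeds the threshold by 20 dB.
After 20:1 compression the overshoot becomes 20/20 = 1 dB.
Gain reduction = 20 − 1 = 19 dB.

19 dB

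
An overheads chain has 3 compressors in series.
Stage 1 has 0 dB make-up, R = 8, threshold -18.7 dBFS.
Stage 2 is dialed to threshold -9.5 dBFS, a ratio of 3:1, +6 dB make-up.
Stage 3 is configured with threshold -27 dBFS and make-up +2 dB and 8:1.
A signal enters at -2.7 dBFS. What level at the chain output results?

-22.9625 dBFS

Stage 1: 16 dB above -18.7 dBFS, reduced 8:1 to 2 dB above → -16.7 dBFS.
Stage 2: -16.7 dBFS ≤ -9.5 dBFS, so stage 2 doesn't engage; make-up brings it to -10.7 dBFS.
Stage 3: overshoot 16.3 dB → 16.3/8 = 2.0375 dB → -24.9625 dBFS; +2 dB make-up → -22.9625 dBFS.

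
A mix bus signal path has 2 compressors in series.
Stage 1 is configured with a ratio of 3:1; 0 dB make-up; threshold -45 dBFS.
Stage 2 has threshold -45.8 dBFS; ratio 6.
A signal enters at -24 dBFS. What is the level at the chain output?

Stage 1: -24 dBFS is 21 dB over -45 dBFS; at 3:1 that becomes 7 dB over, giving -38 dBFS.
Stage 2: -38 dBFS is 7.8 dB over -45.8 dBFS; at 6:1 that becomes 1.3 dB over, giving -44.5 dBFS.

-44.5 dBFS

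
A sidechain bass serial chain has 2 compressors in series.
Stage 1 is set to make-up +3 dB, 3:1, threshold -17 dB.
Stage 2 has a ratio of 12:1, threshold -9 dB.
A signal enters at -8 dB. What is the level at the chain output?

Stage 1: overshoot 9 dB → 9/3 = 3 dB → -14 dB; +3 dB make-up → -11 dB.
Stage 2: -11 dB ≤ -9 dB, so stage 2 doesn't engage; output -11 dB.

-11 dB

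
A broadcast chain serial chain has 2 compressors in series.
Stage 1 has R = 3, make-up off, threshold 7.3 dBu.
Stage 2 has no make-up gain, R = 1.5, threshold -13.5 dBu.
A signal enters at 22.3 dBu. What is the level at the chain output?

Stage 1: 22.3 dBu is 15 dB over 7.3 dBu; at 3:1 that becomes 5 dB over, giving 12.3 dBu.
Stage 2: 25.8 dB above -13.5 dBu, reduced 1.5:1 to 17.2 dB above → 3.7 dBu.

3.7 dBu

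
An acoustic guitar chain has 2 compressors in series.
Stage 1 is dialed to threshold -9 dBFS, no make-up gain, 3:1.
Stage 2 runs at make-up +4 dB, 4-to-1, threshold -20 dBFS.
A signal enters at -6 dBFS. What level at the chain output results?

-13 dBFS

Stage 1: overshoot 3 dB → 3/3 = 1 dB → -8 dBFS.
Stage 2: 12 dB above -20 dBFS, reduced 4:1 to 3 dB above → -17 dBFS; +4 dB make-up → -13 dBFS.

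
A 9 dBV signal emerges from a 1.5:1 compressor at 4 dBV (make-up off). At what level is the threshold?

-6 dBV

Gain reduction = 9 − 4 = 5 dB; output overshoot = GR / (R − 1) = 5 / 0.5 = 10 dB.
Threshold = output − output overshoot = 4 − 10 = -6 dBV.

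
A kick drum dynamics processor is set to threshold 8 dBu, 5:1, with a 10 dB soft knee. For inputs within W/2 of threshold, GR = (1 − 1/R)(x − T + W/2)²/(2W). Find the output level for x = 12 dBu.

8.76 dBu

x − T + W/2 = 12 − 8 + 5 = 9.
GR = (1 − 1/5) × 9² / 20 = 0.8 × 81 / 20 = 3.24 dB.
Output = 12 − 3.24 = 8.76 dBu.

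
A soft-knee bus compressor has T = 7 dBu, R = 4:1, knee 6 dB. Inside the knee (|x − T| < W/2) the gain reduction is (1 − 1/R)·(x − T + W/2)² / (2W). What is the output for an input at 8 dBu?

x − T + W/2 = 8 − 7 + 3 = 4.
GR = (1 − 1/4) × 4² / 12 = 0.75 × 16 / 12 = 1 dB.
Output = 8 − 1 = 7 dBu.

7 dBu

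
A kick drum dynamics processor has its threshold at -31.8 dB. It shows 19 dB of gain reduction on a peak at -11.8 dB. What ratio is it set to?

20:1

Input overshoot = -11.8 − (-31.8) = 20 dB.
Output overshoot = 20 − 19 = 1 dB.
Ratio = input overshoot / output overshoot = 20 / 1 = 20.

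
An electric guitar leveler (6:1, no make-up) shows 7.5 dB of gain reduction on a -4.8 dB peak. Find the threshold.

-13.8 dB

Gain reduction = -4.8 − (-12.3) = 7.5 dB; output overshoot = GR / (R − 1) = 7.5 / 5 = 1.5 dB.
Threshold = output − output overshoot = -12.3 − 1.5 = -13.8 dB.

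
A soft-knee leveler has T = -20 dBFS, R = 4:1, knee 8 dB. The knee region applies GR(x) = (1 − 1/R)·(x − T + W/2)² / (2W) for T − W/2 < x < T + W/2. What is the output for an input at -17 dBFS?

x − T + W/2 = -17 − (-20) + 4 = 7.
GR = (1 − 1/4) × 7² / 16 = 0.75 × 49 / 16 = 2.296875 dB.
Output = -17 − 2.296875 = -19.296875 dBFS.

-19.296875 dBFS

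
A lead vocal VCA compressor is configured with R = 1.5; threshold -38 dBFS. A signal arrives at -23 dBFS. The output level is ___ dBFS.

-28 dBFS

Overshoot: -23 − (-38) = 15 dB.
1.5:1 compression reduces that to 15/1.5 = 10 dB over.
Output = -38 + 10 = -28 dBFS.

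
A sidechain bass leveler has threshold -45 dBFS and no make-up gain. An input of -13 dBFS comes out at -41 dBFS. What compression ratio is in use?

8:1

Input overshoot = -13 − (-45) = 32 dB; output overshoot = -41 − (-45) = 4 dB.
Ratio = 32 / 4 = 8.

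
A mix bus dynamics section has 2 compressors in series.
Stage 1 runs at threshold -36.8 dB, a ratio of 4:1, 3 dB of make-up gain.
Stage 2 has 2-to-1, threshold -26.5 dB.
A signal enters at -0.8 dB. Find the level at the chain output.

-25.65 dB

Stage 1: -0.8 dB is 36 dB over -36.8 dB; at 4:1 that becomes 9 dB over, giving -27.8 dB; +3 dB make-up → -24.8 dB.
Stage 2: overshoot 1.7 dB → 1.7/2 = 0.85 dB → -25.65 dB.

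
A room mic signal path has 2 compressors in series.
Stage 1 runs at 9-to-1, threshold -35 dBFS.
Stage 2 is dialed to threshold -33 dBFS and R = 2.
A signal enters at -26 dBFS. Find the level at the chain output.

-34 dBFS

Stage 1: -26 dBFS is 9 dB over -35 dBFS; at 9:1 that becomes 1 dB over, giving -34 dBFS.
Stage 2: -34 dBFS is at or below the -33 dBFS threshold — no compression; output -34 dBFS.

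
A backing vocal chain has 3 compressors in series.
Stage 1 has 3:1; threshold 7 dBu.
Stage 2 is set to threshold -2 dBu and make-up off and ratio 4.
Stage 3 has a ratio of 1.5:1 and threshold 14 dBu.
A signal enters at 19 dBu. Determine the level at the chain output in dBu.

Stage 1: overshoot 12 dB → 12/3 = 4 dB → 11 dBu.
Stage 2: 11 dBu is 13 dB over -2 dBu; at 4:1 that becomes 3.25 dB over, giving 1.25 dBu.
Stage 3: below threshold (1.25 ≤ 14); passes unchanged; output 1.25 dBu.

1.25 dBu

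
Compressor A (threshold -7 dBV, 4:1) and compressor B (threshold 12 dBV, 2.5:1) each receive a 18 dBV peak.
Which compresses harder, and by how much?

A, by 15.15 dB

A: overshoot 25 dB → output overshoot 6.25 dB → GR 18.75 dB.
B: overshoot 6 dB → output overshoot 2.4 dB → GR 3.6 dB.
Difference: 15.15 dB in favour of A.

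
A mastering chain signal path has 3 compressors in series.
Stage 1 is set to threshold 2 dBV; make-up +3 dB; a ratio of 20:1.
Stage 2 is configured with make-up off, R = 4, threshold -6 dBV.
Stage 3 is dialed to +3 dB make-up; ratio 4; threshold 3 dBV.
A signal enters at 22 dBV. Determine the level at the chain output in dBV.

Stage 1: 20 dB above 2 dBV, reduced 20:1 to 1 dB above → 3 dBV; +3 dB make-up → 6 dBV.
Stage 2: 6 dBV is 12 dB over -6 dBV; at 4:1 that becomes 3 dB over, giving -3 dBV.
Stage 3: -3 dBV ≤ 3 dBV, so stage 3 doesn't engage; make-up brings it to 0 dBV.

0 dBV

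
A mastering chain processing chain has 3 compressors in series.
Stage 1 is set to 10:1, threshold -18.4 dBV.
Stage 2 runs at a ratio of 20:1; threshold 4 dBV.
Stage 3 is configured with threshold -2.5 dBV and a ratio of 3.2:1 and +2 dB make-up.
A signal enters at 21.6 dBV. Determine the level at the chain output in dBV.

Stage 1: overshoot 40 dB → 40/10 = 4 dB → -14.4 dBV.
Stage 2: -14.4 dBV is at or below the 4 dBV threshold — no compression; output -14.4 dBV.
Stage 3: below threshold (-14.4 ≤ -2.5); passes unchanged; make-up brings it to -12.4 dBV.

-12.4 dBV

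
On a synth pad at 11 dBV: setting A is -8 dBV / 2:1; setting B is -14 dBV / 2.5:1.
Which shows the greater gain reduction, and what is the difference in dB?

B, by 5.5 dB

A: overshoot 19 dB → output overshoot 9.5 dB → GR 9.5 dB.
B: overshoot 25 dB → output overshoot 10 dB → GR 15 dB.
Difference: 5.5 dB in favour of B.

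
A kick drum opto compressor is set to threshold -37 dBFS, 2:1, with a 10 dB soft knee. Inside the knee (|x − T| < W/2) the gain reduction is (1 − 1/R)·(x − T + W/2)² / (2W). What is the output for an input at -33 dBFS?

-35.025 dBFS

x − T + W/2 = -33 − (-37) + 5 = 9.
GR = (1 − 1/2) × 9² / 20 = 0.5 × 81 / 20 = 2.025 dB.
Output = -33 − 2.025 = -35.025 dBFS.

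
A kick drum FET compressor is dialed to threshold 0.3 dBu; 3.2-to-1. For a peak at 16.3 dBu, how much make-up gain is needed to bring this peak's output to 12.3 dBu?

7 dB

The peak compresses to 0.3 + 16/3.2 = 5.3 dBu.
To reach 12.3 dBu requires 12.3 − 5.3 = 7 dB of make-up.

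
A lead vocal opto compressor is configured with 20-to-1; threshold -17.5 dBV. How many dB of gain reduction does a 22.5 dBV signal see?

The signal is 40 dB above threshold.
After 20:1 compression the overshoot becomes 40/20 = 2 dB.
GR = overshoot in − overshoot out = 40 − 2 = 38 dB.

38 dB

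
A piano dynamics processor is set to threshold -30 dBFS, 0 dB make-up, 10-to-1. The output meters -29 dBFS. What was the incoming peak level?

-20 dBFS

Post-compression overshoot = -29 − (-30) = 1 dB.
Before 10:1 compression the overshoot was 1 × 10 = 10 dB, so input = -30 + 10 = -20 dBFS.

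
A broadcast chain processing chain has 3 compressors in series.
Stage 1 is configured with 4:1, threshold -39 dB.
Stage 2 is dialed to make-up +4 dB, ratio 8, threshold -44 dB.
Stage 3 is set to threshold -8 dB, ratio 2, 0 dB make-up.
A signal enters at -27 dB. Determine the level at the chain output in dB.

-39 dB

Stage 1: -27 dB is 12 dB over -39 dB; at 4:1 that becomes 3 dB over, giving -36 dB.
Stage 2: 8 dB above -44 dB, reduced 8:1 to 1 dB above → -43 dB; +4 dB make-up → -39 dB.
Stage 3: -39 dB ≤ -8 dB, so stage 3 doesn't engage; output -39 dB.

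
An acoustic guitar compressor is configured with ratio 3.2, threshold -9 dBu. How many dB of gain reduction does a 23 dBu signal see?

The signal is 32 dB above threshold.
At 3.2:1, output sits 32/3.2 = 10 dB above threshold.
GR = overshoot in − overshoot out = 32 − 10 = 22 dB.

22 dB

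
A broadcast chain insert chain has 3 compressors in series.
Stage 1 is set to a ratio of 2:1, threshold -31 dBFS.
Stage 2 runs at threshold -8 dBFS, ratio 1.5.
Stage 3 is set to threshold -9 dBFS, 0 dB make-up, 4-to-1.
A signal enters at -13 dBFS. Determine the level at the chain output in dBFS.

Stage 1: -13 dBFS is 18 dB over -31 dBFS; at 2:1 that becomes 9 dB over, giving -22 dBFS.
Stage 2: -22 dBFS ≤ -8 dBFS, so stage 2 doesn't engage; output -22 dBFS.
Stage 3: -22 dBFS ≤ -9 dBFS, so stage 3 doesn't engage; output -22 dBFS.

-22 dBFS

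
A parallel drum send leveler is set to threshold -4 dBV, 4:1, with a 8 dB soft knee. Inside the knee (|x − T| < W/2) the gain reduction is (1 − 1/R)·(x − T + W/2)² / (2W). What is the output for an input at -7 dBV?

-7.046875 dBV

x − T + W/2 = -7 − (-4) + 4 = 1.
GR = (1 − 1/4) × 1² / 16 = 0.75 × 1 / 16 = 0.046875 dB.
Output = -7 − 0.046875 = -7.046875 dBV.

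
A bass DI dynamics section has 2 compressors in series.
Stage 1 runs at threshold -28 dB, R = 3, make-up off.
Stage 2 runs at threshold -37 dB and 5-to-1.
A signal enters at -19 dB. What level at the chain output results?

-34.6 dB

Stage 1: 9 dB above -28 dB, reduced 3:1 to 3 dB above → -25 dB.
Stage 2: overshoot 12 dB → 12/5 = 2.4 dB → -34.6 dB.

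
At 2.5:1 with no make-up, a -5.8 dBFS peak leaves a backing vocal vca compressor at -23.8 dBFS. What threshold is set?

Input is 30 dB above T (since output overshoot × R = input overshoot: (-23.8 − T)·2.5 = -5.8 − T gives T = -35.8 dBFS).
Check: -35.8 + (-5.8 − (-35.8))/2.5 = -35.8 + 12 = -23.8 dBFS. ✓

-35.8 dBFS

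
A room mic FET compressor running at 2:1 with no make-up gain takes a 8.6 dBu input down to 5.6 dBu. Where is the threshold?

Gain reduction = 8.6 − 5.6 = 3 dB; output overshoot = GR / (R − 1) = 3 / 1 = 3 dB.
Threshold = output − output overshoot = 5.6 − 3 = 2.6 dBu.

2.6 dBu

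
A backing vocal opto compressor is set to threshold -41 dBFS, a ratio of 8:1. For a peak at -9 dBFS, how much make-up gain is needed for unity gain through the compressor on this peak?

28 dB

Overshoot 32 dB → 32/8 = 4 dB after compression, so the compressed level is -41 + 4 = -37 dBFS.
Make-up = target − compressed = -9 − (-37) = 28 dB.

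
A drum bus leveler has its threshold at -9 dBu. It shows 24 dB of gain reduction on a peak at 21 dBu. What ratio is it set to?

5:1

Input overshoot = 21 − (-9) = 30 dB.
Output overshoot = 30 − 24 = 6 dB.
Ratio = input overshoot / output overshoot = 30 / 6 = 5.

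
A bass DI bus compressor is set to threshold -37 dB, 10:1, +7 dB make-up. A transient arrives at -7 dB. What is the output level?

-27 dB

-7 dB sits 30 dB over threshold.
The 30 dB excess becomes 3 dB after 10:1 reduction.
So the level is -37 + 3 = -34 dB; make-up adds 7 dB, giving -27 dB.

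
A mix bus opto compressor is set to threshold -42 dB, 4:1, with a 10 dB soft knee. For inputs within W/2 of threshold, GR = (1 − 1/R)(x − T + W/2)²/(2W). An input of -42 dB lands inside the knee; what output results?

-42.9375 dB

x − T + W/2 = -42 − (-42) + 5 = 5.
GR = (1 − 1/4) × 5² / 20 = 0.75 × 25 / 20 = 0.9375 dB.
Output = -42 − 0.9375 = -42.9375 dB.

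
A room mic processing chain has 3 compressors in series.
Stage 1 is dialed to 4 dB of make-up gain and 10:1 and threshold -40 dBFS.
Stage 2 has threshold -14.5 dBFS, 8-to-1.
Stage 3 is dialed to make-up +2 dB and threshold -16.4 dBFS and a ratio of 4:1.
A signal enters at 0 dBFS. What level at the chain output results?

Stage 1: overshoot 40 dB → 40/10 = 4 dB → -36 dBFS; +4 dB make-up → -32 dBFS.
Stage 2: below threshold (-32 ≤ -14.5); passes unchanged; output -32 dBFS.
Stage 3: -32 dBFS ≤ -16.4 dBFS, so stage 3 doesn't engage; make-up brings it to -30 dBFS.

-30 dBFS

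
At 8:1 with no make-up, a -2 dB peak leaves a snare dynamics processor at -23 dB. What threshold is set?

Gain reduction = -2 − (-23) = 21 dB; output overshoot = GR / (R − 1) = 21 / 7 = 3 dB.
Threshold = output − output overshoot = -23 − 3 = -26 dB.

-26 dB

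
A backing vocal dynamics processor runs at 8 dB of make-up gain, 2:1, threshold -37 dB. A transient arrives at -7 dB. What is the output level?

Overshoot: -7 − (-37) = 30 dB.
2:1 compression reduces that to 30/2 = 15 dB over.
That puts the output at -22 dB; make-up adds 8 dB, giving -14 dB.

-14 dB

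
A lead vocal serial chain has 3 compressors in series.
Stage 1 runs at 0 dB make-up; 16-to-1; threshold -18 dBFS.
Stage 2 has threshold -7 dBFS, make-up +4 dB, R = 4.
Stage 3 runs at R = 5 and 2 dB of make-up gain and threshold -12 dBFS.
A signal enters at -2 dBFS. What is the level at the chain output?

Stage 1: overshoot 16 dB → 16/16 = 1 dB → -17 dBFS.
Stage 2: -17 dBFS is at or below the -7 dBFS threshold — no compression; make-up brings it to -13 dBFS.
Stage 3: below threshold (-13 ≤ -12); passes unchanged; make-up brings it to -11 dBFS.

-11 dBFS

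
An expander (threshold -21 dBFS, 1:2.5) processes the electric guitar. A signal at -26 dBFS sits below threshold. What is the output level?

-33.5 dBFS

Undershoot = (-21) − (-26) = 5 dB.
At 1:2.5, that expands to 12.5 dB under threshold.
Output = -21 − 12.5 = -33.5 dBFS.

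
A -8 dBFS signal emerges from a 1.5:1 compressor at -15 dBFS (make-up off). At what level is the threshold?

Input is 21 dB above T (since output overshoot × R = input overshoot: (-15 − T)·1.5 = -8 − T gives T = -29 dBFS).
Check: -29 + (-8 − (-29))/1.5 = -29 + 14 = -15 dBFS. ✓

-29 dBFS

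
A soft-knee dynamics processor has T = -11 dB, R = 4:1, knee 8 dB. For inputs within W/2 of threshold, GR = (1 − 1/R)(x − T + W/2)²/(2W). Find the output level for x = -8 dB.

-10.296875 dB

x − T + W/2 = -8 − (-11) + 4 = 7.
GR = (1 − 1/4) × 7² / 16 = 0.75 × 49 / 16 = 2.296875 dB.
Output = -8 − 2.296875 = -10.296875 dB.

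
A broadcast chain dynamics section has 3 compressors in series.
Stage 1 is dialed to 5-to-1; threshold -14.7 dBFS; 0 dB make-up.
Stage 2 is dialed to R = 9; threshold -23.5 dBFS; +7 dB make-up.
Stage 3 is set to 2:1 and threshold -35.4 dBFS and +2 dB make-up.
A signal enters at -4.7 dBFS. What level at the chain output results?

Stage 1: -4.7 dBFS is 10 dB over -14.7 dBFS; at 5:1 that becomes 2 dB over, giving -12.7 dBFS.
Stage 2: -12.7 dBFS is 10.8 dB over -23.5 dBFS; at 9:1 that becomes 1.2 dB over, giving -22.3 dBFS; +7 dB make-up → -15.3 dBFS.
Stage 3: -15.3 dBFS is 20.1 dB over -35.4 dBFS; at 2:1 that becomes 10.05 dB over, giving -25.35 dBFS; +2 dB make-up → -23.35 dBFS.

-23.35 dBFS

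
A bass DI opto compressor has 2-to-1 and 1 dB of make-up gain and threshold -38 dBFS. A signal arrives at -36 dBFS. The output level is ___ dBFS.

-36 dBFS

-36 dBFS sits 2 dB over threshold.
At 2:1 the overshoot is divided by 2, leaving 1 dB above threshold.
Output = -38 + 1 = -37 dBFS; make-up adds 1 dB, giving -36 dBFS.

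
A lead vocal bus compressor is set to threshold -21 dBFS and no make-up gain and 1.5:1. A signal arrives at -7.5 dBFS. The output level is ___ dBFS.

-7.5 dBFS sits 13.5 dB over threshold.
At 1.5:1 the overshoot is divided by 1.5, leaving 9 dB above threshold.
That puts the output at -12 dBFS.

-12 dBFS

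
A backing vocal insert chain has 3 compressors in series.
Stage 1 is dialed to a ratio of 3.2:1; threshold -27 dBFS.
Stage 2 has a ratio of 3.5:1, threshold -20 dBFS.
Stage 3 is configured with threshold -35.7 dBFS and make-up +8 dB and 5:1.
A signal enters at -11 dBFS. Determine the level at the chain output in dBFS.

-24.96 dBFS

Stage 1: 16 dB above -27 dBFS, reduced 3.2:1 to 5 dB above → -22 dBFS.
Stage 2: -22 dBFS is at or below the -20 dBFS threshold — no compression; output -22 dBFS.
Stage 3: -22 dBFS is 13.7 dB over -35.7 dBFS; at 5:1 that becomes 2.74 dB over, giving -32.96 dBFS; +8 dB make-up → -24.96 dBFS.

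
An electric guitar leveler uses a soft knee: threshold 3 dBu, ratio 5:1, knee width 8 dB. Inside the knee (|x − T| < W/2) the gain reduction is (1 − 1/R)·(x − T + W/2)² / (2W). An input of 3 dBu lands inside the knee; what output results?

x − T + W/2 = 3 − 3 + 4 = 4.
GR = (1 − 1/5) × 4² / 16 = 0.8 × 16 / 16 = 0.8 dB.
Output = 3 − 0.8 = 2.2 dBu.

2.2 dBu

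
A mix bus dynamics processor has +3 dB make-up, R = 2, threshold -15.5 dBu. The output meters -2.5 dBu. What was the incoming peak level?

Before make-up, the level was -2.5 − 3 = -5.5 dBu.
That's 10 dB above the -15.5 dBu threshold.
Before 2:1 compression the overshoot was 10 × 2 = 20 dB, so input = -15.5 + 20 = 4.5 dBu.

4.5 dBu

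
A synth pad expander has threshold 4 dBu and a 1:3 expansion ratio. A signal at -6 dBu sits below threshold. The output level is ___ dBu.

Below threshold, a 1:3 expander applies gain = (3−1)×(T − x) of attenuation.
(3−1) × 10 = 20 dB, so output = -6 − 20 = -26 dBu.

-26 dBu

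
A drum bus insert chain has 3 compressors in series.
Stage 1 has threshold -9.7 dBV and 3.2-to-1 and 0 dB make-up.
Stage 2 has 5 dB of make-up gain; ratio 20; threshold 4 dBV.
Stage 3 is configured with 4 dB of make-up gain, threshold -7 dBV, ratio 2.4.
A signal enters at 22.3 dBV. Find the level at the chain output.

2.125 dBV

Stage 1: overshoot 32 dB → 32/3.2 = 10 dB → 0.3 dBV.
Stage 2: 0.3 dBV ≤ 4 dBV, so stage 2 doesn't engage; make-up brings it to 5.3 dBV.
Stage 3: 12.3 dB above -7 dBV, reduced 2.4:1 to 5.125 dB above → -1.875 dBV; +4 dB make-up → 2.125 dBV.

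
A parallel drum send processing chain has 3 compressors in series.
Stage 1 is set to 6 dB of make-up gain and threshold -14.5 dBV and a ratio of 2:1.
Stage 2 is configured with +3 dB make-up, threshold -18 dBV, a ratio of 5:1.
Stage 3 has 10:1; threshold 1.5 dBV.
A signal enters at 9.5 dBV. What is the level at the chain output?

-10.7 dBV

Stage 1: overshoot 24 dB → 24/2 = 12 dB → -2.5 dBV; +6 dB make-up → 3.5 dBV.
Stage 2: 21.5 dB above -18 dBV, reduced 5:1 to 4.3 dB above → -13.7 dBV; +3 dB make-up → -10.7 dBV.
Stage 3: -10.7 dBV ≤ 1.5 dBV, so stage 3 doesn't engage; output -10.7 dBV.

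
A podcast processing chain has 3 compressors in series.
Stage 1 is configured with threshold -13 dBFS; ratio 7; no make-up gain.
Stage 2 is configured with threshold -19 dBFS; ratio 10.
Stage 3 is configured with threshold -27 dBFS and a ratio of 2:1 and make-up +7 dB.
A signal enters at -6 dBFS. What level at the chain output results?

Stage 1: -6 dBFS is 7 dB over -13 dBFS; at 7:1 that becomes 1 dB over, giving -12 dBFS.
Stage 2: 7 dB above -19 dBFS, reduced 10:1 to 0.7 dB above → -18.3 dBFS.
Stage 3: 8.7 dB above -27 dBFS, reduced 2:1 to 4.35 dB above → -22.65 dBFS; +7 dB make-up → -15.65 dBFS.

-15.65 dBFS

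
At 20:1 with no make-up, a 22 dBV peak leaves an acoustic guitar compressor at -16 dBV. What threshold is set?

-18 dBV

Gain reduction = 22 − (-16) = 38 dB; output overshoot = GR / (R − 1) = 38 / 19 = 2 dB.
Threshold = output − output overshoot = -16 − 2 = -18 dBV.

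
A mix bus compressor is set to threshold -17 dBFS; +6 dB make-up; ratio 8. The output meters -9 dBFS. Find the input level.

-1 dBFS

Remove make-up: -9 − 6 = -15 dBFS.
The compressed level sits -15 − (-17) = 2 dB over threshold.
Undo the ratio: input overshoot = 2 × 8 = 16 dB, giving input = -1 dBFS.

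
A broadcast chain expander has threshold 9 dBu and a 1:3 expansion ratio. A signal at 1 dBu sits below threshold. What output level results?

-15 dBu

Undershoot = 9 − 1 = 8 dB.
At 1:3, that expands to 24 dB under threshold.
Output = 9 − 24 = -15 dBu.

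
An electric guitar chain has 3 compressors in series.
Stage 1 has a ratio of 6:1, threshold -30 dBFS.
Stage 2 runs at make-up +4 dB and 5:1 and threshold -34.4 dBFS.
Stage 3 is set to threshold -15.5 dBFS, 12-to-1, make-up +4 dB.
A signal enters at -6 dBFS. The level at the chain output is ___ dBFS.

Stage 1: -6 dBFS is 24 dB over -30 dBFS; at 6:1 that becomes 4 dB over, giving -26 dBFS.
Stage 2: -26 dBFS is 8.4 dB over -34.4 dBFS; at 5:1 that becomes 1.68 dB over, giving -32.72 dBFS; +4 dB make-up → -28.72 dBFS.
Stage 3: -28.72 dBFS is at or below the -15.5 dBFS threshold — no compression; make-up brings it to -24.72 dBFS.

-24.72 dBFS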